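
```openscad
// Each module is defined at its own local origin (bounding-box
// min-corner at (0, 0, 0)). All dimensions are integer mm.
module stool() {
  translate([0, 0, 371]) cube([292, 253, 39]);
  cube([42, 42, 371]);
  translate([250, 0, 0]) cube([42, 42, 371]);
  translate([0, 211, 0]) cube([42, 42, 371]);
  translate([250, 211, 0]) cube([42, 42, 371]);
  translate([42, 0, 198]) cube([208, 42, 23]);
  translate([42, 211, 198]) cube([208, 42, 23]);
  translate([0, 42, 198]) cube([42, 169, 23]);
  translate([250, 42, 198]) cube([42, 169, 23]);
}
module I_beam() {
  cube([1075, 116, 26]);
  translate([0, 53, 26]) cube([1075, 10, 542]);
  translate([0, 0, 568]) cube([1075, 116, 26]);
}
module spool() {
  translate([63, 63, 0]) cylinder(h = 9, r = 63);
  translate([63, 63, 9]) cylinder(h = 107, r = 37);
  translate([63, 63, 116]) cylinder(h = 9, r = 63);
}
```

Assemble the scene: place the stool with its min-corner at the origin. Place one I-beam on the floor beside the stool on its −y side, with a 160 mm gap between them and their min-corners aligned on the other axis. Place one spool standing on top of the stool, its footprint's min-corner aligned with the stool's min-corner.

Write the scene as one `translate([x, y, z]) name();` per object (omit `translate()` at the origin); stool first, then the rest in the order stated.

stool();
translate([0, -276, 0]) I_beam();
translate([0, 0, 410]) spool();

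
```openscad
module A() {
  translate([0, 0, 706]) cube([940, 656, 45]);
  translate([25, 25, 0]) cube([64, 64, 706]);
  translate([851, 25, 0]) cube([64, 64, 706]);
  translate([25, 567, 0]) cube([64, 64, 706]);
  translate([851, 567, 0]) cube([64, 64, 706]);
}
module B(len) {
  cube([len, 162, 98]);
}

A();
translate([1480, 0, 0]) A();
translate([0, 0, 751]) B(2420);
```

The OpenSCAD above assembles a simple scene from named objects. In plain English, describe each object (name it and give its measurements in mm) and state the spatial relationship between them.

A is a rectangular dining table. The top is 940×656×45 mm with its upper surface at z = 751 mm. It stands on four 64×64 mm square legs, each inset 25 mm from the nearest pair of top edges, running from the floor to the underside of the top.

B is a rectangular beam 2420 mm long (x), 162 mm deep (y), 98 mm thick (z).

The beam spans the tops of two tables placed 540 mm apart, resting at z = 751 mm.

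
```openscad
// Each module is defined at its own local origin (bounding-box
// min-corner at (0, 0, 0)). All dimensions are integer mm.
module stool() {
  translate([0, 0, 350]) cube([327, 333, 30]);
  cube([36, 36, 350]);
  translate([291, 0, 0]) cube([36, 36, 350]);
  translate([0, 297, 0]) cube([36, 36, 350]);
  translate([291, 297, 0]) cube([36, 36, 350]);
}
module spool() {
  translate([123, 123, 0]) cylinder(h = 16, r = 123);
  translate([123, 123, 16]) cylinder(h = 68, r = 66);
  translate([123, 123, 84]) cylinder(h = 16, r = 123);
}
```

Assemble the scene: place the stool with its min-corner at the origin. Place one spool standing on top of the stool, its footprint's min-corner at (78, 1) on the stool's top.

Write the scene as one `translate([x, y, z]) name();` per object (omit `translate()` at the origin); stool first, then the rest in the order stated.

stool();
translate([78, 1, 380]) spool();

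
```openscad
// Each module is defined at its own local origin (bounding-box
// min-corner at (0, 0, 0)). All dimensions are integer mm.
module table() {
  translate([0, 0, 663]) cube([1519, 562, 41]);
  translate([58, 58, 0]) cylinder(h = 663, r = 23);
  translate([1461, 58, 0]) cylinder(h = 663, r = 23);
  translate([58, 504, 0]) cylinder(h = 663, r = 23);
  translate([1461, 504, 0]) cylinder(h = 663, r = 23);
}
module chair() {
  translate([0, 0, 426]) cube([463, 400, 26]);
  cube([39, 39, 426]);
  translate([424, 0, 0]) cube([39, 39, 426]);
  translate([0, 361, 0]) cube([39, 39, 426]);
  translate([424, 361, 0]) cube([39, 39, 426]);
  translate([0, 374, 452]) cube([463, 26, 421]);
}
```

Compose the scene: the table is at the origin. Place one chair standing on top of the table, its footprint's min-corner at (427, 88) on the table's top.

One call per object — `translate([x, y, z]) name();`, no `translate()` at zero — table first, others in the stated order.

table();
translate([427, 88, 704]) chair();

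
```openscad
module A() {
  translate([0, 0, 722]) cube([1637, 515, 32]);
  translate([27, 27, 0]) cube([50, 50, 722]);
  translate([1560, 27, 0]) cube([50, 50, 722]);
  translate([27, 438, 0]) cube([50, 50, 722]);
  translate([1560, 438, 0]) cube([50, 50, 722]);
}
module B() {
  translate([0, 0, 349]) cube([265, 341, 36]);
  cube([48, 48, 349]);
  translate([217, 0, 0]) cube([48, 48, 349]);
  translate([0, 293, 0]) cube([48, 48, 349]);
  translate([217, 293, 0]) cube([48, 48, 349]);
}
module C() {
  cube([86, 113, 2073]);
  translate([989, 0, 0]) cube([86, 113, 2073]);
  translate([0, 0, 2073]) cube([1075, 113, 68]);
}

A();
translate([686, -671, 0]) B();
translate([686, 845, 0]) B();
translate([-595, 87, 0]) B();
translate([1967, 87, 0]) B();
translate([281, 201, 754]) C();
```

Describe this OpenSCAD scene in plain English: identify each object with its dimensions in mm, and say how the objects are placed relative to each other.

A is a rectangular dining table. The top is 1637×515×32 mm with its upper surface at z = 754 mm. It stands on four 50×50 mm square legs, each inset 27 mm from the nearest pair of top edges, running from the floor to the underside of the top.

B is a simple wooden stool: a rectangular seat 265 mm (x) by 341 mm (y), 36 mm thick, top face at z = 385 mm, on four square legs, each 48×48 mm in cross-section. The legs rest on z = 0, each flush with a corner of the seat.

C is a door frame. The clear opening is 903 mm wide and 2073 mm high. Two 86 mm wide jambs, 113 mm deep, stand either side of the opening from the floor to the top of the opening. A 68 mm thick head sits across the top of both jambs, spanning the full outside width of the frame.

Four stools sit around the table at the −y, +y, −x, +x sides. The door frame is on top of the table, centred.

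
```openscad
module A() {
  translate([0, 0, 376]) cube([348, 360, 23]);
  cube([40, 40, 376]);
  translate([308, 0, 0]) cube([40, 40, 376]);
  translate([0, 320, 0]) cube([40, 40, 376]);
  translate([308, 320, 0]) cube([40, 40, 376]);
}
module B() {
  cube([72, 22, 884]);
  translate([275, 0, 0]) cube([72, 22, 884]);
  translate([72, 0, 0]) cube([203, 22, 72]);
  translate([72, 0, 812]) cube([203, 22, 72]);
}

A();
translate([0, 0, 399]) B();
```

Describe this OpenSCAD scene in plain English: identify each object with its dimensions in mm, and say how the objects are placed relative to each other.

A is a four-legged stool. The seat is a 348×360×23 mm slab whose top surface is at z = 399 mm; four square legs, each 40×40 mm in cross-section, run from the floor (z = 0) to the underside of the seat, each flush with a corner of the seat.

B is a picture frame with a 203×740 mm rectangular opening (x by z) and a uniform 72 mm border on every side. Frame depth is 22 mm along y. It is built from two vertical stiles running the full outside height and two horizontal rails spanning the gap between the stiles.

The picture frame is on top of the stool.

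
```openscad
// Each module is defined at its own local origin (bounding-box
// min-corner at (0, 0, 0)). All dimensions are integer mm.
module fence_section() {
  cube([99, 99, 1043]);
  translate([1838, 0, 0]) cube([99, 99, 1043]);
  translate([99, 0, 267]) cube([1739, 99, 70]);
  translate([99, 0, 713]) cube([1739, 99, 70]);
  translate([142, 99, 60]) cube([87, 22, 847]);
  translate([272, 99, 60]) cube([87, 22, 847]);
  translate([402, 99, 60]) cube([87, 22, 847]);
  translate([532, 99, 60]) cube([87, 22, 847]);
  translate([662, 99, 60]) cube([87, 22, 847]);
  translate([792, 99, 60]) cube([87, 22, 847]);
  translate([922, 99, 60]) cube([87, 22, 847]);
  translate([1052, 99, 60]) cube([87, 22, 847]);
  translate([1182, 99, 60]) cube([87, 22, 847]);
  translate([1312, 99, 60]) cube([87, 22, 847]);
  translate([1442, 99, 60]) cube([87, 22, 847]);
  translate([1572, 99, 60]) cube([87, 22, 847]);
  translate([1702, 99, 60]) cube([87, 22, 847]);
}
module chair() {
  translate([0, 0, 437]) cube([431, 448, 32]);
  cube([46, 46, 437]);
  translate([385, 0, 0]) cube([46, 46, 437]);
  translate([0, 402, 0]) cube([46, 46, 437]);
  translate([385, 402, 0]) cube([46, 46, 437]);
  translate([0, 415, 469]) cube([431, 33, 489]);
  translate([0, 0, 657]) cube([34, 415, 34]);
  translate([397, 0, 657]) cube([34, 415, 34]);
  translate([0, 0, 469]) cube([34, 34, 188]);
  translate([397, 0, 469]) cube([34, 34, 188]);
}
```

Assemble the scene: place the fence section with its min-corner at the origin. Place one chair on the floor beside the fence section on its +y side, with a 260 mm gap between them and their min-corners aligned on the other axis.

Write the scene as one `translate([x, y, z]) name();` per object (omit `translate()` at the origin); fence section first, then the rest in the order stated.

fence_section();
translate([0, 381, 0]) chair();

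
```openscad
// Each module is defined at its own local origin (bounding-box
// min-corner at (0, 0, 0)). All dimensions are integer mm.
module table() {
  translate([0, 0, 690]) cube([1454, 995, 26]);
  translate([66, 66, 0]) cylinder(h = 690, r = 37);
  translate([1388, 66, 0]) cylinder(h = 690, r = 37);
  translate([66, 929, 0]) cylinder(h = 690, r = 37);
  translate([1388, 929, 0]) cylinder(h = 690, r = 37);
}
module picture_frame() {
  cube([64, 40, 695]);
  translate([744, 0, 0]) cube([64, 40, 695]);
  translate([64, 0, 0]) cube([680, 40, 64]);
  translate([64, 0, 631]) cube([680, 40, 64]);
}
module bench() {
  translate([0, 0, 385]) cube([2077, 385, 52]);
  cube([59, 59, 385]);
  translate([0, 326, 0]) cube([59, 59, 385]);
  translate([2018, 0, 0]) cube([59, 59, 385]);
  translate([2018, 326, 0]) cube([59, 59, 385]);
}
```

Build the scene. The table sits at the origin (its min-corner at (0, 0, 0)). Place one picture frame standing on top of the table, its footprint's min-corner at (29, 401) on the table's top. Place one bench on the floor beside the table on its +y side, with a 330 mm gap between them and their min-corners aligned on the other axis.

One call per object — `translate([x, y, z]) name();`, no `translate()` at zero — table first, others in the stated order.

table();
translate([29, 401, 716]) picture_frame();
translate([0, 1325, 0]) bench();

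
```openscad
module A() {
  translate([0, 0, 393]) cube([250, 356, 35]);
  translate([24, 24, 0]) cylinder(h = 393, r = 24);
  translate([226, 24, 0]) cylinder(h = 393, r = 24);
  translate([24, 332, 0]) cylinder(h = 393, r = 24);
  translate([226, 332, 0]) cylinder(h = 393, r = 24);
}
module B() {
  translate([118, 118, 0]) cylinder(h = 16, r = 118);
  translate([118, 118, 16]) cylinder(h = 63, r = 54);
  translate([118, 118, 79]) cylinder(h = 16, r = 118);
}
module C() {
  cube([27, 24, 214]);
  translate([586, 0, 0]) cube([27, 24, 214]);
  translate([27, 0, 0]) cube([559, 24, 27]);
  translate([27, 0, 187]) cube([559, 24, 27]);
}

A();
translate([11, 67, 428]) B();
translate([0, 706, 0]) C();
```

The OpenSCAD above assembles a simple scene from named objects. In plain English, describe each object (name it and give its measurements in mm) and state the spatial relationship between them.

A is a simple wooden stool: a rectangular seat 250 mm (x) by 356 mm (y), 35 mm thick, top face at z = 428 mm, on four round legs, each 48 mm in diameter. The legs rest on z = 0, each leg's axis is inset half a diameter from the nearest pair of seat edges (so the leg's bounding box is flush with the corner).

B is a spool: two coaxial disc flanges of radius 118 mm and thickness 16 mm, joined by a core cylinder of radius 54 mm and height 63 mm. The lower flange rests on z = 0 and the three cylinders share a vertical axis.

C is a picture frame with a 559×160 mm rectangular opening (x by z) and a uniform 27 mm border on every side. Frame depth is 24 mm along y. It is built from two vertical stiles running the full outside height and two horizontal rails spanning the gap between the stiles.

The spool is on top of the stool. The picture frame is on the floor beside the stool on its +y side.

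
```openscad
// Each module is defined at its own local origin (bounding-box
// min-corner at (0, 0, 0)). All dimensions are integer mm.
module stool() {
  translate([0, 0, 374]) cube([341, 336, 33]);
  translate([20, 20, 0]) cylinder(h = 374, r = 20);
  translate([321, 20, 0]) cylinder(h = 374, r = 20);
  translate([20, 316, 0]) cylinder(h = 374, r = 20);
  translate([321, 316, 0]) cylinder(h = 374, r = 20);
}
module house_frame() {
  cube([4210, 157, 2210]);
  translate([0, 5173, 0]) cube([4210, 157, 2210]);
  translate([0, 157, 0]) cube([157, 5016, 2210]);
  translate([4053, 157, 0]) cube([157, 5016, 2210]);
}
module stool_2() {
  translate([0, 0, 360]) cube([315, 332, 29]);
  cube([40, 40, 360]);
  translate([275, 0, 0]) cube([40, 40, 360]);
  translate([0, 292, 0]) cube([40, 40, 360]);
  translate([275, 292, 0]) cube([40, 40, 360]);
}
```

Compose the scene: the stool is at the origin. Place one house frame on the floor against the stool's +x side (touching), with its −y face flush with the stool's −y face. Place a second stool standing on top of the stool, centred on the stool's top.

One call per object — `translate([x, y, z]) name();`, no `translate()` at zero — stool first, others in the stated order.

stool();
translate([341, 0, 0]) house_frame();
translate([13, 2, 407]) stool_2();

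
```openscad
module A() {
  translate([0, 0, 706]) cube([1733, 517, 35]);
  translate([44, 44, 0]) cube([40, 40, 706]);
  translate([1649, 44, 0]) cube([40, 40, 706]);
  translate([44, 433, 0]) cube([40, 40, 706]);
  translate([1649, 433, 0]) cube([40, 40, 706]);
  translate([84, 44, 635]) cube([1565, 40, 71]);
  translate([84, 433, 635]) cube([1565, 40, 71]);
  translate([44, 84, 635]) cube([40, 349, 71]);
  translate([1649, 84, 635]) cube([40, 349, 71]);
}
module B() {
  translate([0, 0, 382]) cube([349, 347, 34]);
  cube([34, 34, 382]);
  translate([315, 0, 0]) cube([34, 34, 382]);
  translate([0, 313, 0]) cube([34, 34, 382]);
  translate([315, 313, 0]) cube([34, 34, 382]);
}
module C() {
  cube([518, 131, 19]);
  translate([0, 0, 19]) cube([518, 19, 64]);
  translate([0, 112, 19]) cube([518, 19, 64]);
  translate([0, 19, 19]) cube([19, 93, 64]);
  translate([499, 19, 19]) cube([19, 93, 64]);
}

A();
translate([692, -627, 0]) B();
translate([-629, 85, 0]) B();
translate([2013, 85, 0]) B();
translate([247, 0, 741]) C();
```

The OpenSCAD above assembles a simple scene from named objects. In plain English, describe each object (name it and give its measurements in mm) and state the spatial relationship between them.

A is a table: top 1733 mm (x) × 517 mm (y), 35 mm thick, upper face at z = 741 mm, on four 40×40 mm square legs, each inset 44 mm from the nearest pair of top edges, running from z = 0 to the bottom of the top. Four apron rails, 40 mm thick and 71 mm tall, run between adjacent legs with their top edges flush with the underside of the top and their outer faces flush with the legs' outer faces.

B is a simple wooden stool: a rectangular seat 349 mm (x) by 347 mm (y), 34 mm thick, top face at z = 416 mm, on four square legs, each 34×34 mm in cross-section. The legs rest on z = 0, each flush with a corner of the seat.

C is an open storage box with external size 518×131×83 mm and wall thickness 19 mm (the base is also 19 mm thick). The base covers the whole footprint; the four walls stand on the base, with the y-facing walls full-width and the x-facing walls fitting between their inner faces.

Three stools sit around the table at the −y, −x, +x sides. The open box is on top of the table.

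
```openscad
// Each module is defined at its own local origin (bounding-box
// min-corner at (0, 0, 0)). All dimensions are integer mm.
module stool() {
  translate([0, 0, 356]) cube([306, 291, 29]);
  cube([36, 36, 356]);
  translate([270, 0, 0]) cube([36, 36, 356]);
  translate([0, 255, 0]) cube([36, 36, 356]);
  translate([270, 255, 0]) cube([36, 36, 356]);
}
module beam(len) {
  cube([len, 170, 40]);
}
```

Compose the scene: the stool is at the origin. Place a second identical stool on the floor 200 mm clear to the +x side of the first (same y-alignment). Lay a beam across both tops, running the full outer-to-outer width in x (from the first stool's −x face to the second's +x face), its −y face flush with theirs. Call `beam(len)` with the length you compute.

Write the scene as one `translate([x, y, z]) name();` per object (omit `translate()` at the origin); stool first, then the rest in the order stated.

stool();
translate([506, 0, 0]) stool();
translate([0, 0, 385]) beam(812);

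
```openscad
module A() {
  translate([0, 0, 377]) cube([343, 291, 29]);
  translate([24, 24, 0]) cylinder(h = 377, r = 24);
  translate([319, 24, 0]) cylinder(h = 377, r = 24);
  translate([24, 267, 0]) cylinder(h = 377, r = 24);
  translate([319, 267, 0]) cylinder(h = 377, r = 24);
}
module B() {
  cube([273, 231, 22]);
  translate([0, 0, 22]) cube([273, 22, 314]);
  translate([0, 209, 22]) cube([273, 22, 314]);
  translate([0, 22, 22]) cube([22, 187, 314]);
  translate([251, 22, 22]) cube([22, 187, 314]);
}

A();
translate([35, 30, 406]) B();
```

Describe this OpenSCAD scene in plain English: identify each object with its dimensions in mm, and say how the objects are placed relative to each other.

A is a simple wooden stool: a rectangular seat 343 mm (x) by 291 mm (y), 29 mm thick, top face at z = 406 mm, on four round legs, each 48 mm in diameter. The legs rest on z = 0, each leg's axis is inset half a diameter from the nearest pair of seat edges (so the leg's bounding box is flush with the corner).

B is an open-topped rectangular box: outside dimensions 273×231×336 mm, with a uniform wall and base thickness of 22 mm. The base is a full 273×231 slab on the floor; four walls sit on top of the base. The front and back walls (the −y and +y sides) span the full width; the two side walls fit between them.

The open box is on top of the stool, centred.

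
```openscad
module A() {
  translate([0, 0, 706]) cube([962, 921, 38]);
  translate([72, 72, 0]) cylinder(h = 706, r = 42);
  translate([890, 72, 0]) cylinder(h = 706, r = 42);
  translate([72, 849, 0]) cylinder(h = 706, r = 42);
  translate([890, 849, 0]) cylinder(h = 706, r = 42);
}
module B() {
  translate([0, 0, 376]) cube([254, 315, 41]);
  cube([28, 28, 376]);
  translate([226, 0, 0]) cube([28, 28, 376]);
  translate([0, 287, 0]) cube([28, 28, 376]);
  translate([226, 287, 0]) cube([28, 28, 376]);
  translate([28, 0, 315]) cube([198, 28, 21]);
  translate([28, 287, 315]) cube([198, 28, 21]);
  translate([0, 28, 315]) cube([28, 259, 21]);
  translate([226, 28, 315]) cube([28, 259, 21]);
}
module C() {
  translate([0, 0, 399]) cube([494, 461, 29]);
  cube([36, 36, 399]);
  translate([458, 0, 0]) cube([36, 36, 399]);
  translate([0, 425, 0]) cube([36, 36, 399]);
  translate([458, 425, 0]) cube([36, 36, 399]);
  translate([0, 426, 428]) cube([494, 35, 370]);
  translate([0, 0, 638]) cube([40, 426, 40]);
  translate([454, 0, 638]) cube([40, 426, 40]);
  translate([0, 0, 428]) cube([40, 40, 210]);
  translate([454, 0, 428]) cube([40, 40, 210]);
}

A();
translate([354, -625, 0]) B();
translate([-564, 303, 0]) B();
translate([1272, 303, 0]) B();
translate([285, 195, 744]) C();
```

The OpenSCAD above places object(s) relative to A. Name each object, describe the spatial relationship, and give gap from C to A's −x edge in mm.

A is a table. B is a stool. C is a chair. Three stools sit around the table at the −y, −x, +x sides. The chair is on top of the table. The gap from the chair to the table's −x edge is 285 mm.

The chair's min-x is at 285; the table's min-x is 0; gap = 285 mm.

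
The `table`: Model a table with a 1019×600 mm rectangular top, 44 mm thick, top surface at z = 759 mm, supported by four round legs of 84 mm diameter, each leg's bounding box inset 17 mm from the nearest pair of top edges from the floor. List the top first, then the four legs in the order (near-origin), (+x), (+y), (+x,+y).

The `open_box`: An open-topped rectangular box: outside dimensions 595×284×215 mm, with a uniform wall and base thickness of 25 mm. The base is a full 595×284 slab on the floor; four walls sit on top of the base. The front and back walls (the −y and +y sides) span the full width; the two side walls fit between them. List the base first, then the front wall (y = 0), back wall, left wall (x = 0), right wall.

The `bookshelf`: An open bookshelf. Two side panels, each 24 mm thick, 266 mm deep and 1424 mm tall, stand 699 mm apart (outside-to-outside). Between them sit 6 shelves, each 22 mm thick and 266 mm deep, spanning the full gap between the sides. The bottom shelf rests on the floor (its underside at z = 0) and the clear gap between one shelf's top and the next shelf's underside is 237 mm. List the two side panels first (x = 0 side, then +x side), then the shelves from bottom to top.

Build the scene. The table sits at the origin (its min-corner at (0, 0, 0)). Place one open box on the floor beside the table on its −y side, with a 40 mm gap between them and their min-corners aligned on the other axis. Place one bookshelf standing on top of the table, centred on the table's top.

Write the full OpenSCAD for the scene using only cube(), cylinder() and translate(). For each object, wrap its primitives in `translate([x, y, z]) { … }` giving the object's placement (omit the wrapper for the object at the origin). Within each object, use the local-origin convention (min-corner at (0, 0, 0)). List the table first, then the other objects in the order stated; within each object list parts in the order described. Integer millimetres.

translate([0, 0, 715]) cube([1019, 600, 44]);
translate([59, 59, 0]) cylinder(h = 715, r = 42);
translate([960, 59, 0]) cylinder(h = 715, r = 42);
translate([59, 541, 0]) cylinder(h = 715, r = 42);
translate([960, 541, 0]) cylinder(h = 715, r = 42);
translate([0, -324, 0]) {
  cube([595, 284, 25]);
  translate([0, 0, 25]) cube([595, 25, 190]);
  translate([0, 259, 25]) cube([595, 25, 190]);
  translate([0, 25, 25]) cube([25, 234, 190]);
  translate([570, 25, 25]) cube([25, 234, 190]);
}
translate([160, 167, 759]) {
  cube([24, 266, 1424]);
  translate([675, 0, 0]) cube([24, 266, 1424]);
  translate([24, 0, 0]) cube([651, 266, 22]);
  translate([24, 0, 259]) cube([651, 266, 22]);
  translate([24, 0, 518]) cube([651, 266, 22]);
  translate([24, 0, 777]) cube([651, 266, 22]);
  translate([24, 0, 1036]) cube([651, 266, 22]);
  translate([24, 0, 1295]) cube([651, 266, 22]);
}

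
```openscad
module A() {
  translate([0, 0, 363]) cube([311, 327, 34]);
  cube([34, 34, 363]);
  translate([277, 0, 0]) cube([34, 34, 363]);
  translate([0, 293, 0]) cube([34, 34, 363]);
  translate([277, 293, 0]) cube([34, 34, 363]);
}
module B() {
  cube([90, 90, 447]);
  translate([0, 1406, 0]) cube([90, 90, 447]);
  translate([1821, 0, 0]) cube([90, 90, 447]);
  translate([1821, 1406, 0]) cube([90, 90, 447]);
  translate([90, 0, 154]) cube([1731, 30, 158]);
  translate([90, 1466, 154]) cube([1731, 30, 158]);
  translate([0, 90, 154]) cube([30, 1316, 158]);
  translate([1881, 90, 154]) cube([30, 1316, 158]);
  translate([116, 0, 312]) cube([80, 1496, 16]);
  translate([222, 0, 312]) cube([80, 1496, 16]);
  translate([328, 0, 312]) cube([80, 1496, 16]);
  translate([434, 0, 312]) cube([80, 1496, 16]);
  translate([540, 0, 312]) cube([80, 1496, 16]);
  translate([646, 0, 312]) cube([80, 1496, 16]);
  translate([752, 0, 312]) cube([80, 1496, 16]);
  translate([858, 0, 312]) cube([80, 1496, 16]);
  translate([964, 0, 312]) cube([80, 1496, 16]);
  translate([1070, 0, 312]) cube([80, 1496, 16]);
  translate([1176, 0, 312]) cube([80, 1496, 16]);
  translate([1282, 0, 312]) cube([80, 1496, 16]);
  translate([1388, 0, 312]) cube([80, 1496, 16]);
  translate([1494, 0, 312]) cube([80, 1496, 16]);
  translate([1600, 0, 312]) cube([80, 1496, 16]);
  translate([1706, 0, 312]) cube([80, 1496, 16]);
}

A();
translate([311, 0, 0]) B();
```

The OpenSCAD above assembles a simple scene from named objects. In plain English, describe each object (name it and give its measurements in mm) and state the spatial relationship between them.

A is a four-legged stool. The seat is a 311×327×34 mm slab whose top surface is at z = 397 mm; four square legs, each 34×34 mm in cross-section, run from the floor (z = 0) to the underside of the seat, each flush with a corner of the seat.

B is a bed frame 1911 mm long (x) by 1496 mm wide (y). Four 90×90 mm corner posts, 447 mm tall, at the corners of the footprint. Four rails of 30 mm thickness and 158 mm height run between adjacent posts with their undersides at z = 154 mm, their outer faces flush with the outside of the frame (the two x-running rails run between the posts' inner faces; the two y-running rails run between the posts' inner faces). 16 slats, each 80 mm wide (x) and 16 mm thick, lie across the top of the two x-running rails, running the full 1496 mm width of the frame in y; the slats are evenly spaced along x between the inner faces of the end posts with equal gaps (rounded down to the nearest mm) at the −x end and between each pair — any rounding remainder accumulates at the +x end.

The bed frame is against the stool's +x side, with their −y faces flush.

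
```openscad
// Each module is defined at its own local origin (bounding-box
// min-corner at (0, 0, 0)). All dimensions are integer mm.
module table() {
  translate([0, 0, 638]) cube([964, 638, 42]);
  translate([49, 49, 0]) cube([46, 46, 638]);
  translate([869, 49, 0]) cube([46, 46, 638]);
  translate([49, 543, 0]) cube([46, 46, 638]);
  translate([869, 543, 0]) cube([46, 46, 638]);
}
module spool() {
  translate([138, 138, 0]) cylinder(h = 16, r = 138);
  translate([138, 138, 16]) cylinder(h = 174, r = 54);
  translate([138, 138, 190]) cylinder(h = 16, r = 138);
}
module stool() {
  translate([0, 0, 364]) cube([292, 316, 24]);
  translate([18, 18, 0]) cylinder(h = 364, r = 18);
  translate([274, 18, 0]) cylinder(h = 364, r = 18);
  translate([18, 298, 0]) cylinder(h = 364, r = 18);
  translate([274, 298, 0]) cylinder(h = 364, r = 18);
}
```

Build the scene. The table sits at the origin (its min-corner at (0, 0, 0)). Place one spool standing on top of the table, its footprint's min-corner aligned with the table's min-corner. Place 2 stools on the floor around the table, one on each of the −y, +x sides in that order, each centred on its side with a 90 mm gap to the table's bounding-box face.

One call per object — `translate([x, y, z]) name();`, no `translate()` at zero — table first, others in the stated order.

table();
translate([0, 0, 680]) spool();
translate([336, -406, 0]) stool();
translate([1054, 161, 0]) stool();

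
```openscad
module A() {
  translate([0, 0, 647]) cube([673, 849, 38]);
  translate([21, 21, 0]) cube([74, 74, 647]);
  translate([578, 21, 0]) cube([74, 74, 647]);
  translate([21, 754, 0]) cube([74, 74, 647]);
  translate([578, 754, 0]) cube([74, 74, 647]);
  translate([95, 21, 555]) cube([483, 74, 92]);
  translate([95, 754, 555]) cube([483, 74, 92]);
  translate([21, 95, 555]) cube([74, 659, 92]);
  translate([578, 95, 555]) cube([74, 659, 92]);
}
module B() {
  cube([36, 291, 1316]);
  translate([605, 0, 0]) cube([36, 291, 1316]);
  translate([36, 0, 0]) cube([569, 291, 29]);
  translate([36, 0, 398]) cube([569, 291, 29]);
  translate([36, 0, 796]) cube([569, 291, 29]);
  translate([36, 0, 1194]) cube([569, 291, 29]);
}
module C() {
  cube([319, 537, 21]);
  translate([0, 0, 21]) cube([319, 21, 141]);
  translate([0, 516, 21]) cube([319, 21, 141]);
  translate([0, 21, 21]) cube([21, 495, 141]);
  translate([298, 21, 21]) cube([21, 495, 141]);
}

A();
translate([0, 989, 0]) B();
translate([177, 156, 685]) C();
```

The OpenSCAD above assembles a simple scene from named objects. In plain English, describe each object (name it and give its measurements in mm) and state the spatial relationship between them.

A is a table: top 673 mm (x) × 849 mm (y), 38 mm thick, upper face at z = 685 mm, on four 74×74 mm square legs, each inset 21 mm from the nearest pair of top edges, running from z = 0 to the bottom of the top. Four apron rails, 74 mm thick and 92 mm tall, run between adjacent legs with their top edges flush with the underside of the top and their outer faces flush with the legs' outer faces.

B is an open bookshelf. Two side panels, each 36 mm thick, 291 mm deep and 1316 mm tall, stand 641 mm apart (outside-to-outside). Between them sit 4 shelves, each 29 mm thick and 291 mm deep, spanning the full gap between the sides. The bottom shelf rests on the floor (its underside at z = 0) and the clear gap between one shelf's top and the next shelf's underside is 369 mm.

C is an open storage box with external size 319×537×162 mm and wall thickness 21 mm (the base is also 21 mm thick). The base covers the whole footprint; the four walls stand on the base, with the y-facing walls full-width and the x-facing walls fitting between their inner faces.

The bookshelf is on the floor beside the table on its +y side. The open box is on top of the table, centred.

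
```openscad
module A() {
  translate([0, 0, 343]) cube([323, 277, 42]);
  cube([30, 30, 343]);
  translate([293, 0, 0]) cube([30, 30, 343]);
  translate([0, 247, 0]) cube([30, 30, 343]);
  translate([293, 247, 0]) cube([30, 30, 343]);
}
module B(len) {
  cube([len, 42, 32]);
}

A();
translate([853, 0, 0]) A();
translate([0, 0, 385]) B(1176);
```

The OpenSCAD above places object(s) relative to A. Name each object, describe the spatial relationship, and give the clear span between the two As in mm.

A is a stool. B is a beam. A beam spans the tops of two stools. The clear span between the two stools is 530 mm.

Second stool starts at x = 853; first ends at x = 323; clear span = 853 − 323 = 530 mm.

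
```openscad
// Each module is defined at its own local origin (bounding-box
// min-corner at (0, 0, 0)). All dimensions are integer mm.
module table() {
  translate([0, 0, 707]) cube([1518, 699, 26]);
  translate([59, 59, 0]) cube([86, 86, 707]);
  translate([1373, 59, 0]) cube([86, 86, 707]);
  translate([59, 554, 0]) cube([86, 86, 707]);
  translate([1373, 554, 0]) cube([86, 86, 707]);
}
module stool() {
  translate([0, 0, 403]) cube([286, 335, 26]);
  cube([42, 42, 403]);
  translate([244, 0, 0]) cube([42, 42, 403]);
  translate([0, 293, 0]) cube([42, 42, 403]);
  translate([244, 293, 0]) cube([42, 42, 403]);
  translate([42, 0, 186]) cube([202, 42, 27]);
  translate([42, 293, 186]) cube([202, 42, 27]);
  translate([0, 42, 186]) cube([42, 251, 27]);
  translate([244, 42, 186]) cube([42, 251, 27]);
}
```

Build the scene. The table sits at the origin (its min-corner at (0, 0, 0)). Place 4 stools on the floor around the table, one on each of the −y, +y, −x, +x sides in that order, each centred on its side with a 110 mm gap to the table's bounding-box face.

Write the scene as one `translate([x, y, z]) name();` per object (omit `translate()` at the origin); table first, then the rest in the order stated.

table();
translate([616, -445, 0]) stool();
translate([616, 809, 0]) stool();
translate([-396, 182, 0]) stool();
translate([1628, 182, 0]) stool();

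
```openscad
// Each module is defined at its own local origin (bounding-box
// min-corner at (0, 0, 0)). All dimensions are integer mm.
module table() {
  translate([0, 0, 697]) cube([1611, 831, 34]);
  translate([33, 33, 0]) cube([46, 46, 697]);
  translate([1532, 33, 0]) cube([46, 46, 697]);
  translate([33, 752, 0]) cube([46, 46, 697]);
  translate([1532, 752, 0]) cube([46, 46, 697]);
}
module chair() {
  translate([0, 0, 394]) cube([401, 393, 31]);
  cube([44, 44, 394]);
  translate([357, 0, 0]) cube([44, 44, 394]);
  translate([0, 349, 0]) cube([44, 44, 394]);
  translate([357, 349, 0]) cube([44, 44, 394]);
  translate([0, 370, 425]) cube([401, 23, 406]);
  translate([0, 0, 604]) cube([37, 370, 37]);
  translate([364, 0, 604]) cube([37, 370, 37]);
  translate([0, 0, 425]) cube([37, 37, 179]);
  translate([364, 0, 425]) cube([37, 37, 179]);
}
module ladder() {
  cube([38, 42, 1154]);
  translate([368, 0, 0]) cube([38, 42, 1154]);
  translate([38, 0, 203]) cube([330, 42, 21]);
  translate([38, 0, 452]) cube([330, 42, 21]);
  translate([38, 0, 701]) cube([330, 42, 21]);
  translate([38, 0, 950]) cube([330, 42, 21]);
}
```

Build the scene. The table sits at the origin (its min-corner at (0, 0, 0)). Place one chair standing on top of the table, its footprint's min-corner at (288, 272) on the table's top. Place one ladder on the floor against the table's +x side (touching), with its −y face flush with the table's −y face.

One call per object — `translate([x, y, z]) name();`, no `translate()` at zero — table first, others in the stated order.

table();
translate([288, 272, 731]) chair();
translate([1611, 0, 0]) ladder();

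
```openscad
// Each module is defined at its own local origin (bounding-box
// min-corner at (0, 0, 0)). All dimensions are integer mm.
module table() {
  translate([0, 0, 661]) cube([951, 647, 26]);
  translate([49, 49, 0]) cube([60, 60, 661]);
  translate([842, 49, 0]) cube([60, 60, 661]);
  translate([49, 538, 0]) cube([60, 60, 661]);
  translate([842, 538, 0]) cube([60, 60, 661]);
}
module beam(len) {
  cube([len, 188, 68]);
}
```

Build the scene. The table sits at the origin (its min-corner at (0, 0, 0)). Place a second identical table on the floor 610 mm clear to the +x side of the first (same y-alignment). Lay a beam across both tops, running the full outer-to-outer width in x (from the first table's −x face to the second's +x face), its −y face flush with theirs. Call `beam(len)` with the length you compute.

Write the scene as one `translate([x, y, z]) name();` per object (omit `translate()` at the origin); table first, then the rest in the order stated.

table();
translate([1561, 0, 0]) table();
translate([0, 0, 687]) beam(2512);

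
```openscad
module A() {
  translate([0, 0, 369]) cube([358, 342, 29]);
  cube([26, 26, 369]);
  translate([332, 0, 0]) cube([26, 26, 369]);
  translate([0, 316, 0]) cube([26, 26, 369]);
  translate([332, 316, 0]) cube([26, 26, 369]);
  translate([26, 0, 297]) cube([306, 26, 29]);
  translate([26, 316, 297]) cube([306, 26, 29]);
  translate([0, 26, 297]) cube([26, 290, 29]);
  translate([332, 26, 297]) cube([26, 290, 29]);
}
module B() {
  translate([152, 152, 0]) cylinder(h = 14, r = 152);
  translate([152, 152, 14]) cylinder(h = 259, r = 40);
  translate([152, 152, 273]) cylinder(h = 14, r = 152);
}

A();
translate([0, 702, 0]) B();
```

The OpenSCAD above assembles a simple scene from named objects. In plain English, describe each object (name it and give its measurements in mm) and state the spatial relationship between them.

A is a four-legged stool. The seat is a 358×342×29 mm slab whose top surface is at z = 398 mm; four square legs, each 26×26 mm in cross-section, run from the floor (z = 0) to the underside of the seat, each flush with a corner of the seat. Four stretchers, 26 mm wide and 29 mm tall, connect adjacent legs with their undersides at z = 297 mm, each running between the inner faces of the legs it joins and aligned with the legs' outer faces on the other axis.

B is a spool: two coaxial disc flanges of radius 152 mm and thickness 14 mm, joined by a core cylinder of radius 40 mm and height 259 mm. The lower flange rests on z = 0 and the three cylinders share a vertical axis.

The spool is on the floor beside the stool on its +y side.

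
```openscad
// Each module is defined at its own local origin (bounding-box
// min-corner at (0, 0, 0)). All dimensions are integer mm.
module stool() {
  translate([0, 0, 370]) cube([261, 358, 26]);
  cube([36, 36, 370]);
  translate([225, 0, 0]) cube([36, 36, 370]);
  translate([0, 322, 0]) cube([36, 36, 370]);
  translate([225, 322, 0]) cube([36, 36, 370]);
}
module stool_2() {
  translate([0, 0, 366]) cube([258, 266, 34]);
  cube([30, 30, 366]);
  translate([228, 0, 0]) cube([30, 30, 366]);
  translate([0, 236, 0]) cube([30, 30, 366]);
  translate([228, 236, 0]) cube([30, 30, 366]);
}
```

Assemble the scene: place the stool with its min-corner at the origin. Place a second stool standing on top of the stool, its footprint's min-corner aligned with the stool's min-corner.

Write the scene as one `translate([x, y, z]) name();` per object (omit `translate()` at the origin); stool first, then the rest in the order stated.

stool();
translate([0, 0, 396]) stool_2();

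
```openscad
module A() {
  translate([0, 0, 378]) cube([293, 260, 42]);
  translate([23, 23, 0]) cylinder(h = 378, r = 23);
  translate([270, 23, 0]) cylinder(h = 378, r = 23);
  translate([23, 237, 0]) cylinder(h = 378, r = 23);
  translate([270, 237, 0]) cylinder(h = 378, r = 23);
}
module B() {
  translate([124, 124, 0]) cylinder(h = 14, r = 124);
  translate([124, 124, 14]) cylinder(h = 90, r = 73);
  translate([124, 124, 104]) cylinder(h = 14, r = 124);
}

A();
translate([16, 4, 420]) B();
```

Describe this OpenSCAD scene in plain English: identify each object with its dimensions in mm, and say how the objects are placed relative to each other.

A is a four-legged stool. The seat is a 293×260×42 mm slab whose top surface is at z = 420 mm; four round legs, each 46 mm in diameter, run from the floor (z = 0) to the underside of the seat, each leg's axis is inset half a diameter from the nearest pair of seat edges (so the leg's bounding box is flush with the corner).

B is a spool: two coaxial disc flanges of radius 124 mm and thickness 14 mm, joined by a core cylinder of radius 73 mm and height 90 mm. The lower flange rests on z = 0 and the three cylinders share a vertical axis.

The spool is on top of the stool.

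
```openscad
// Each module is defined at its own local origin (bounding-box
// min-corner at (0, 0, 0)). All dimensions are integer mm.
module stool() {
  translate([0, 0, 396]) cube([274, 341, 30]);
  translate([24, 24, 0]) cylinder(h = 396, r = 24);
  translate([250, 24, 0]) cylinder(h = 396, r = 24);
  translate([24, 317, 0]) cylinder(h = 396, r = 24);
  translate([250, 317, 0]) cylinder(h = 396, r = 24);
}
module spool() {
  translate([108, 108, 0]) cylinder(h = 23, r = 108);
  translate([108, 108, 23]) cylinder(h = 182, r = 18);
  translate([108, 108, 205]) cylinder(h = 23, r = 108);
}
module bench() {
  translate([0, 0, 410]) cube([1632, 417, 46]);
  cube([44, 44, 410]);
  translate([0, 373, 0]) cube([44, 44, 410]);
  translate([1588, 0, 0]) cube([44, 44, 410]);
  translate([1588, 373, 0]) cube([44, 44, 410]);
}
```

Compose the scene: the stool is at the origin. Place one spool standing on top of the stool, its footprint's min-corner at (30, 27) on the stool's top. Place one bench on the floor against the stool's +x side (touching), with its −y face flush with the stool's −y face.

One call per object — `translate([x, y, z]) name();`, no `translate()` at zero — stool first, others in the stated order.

stool();
translate([30, 27, 426]) spool();
translate([274, 0, 0]) bench();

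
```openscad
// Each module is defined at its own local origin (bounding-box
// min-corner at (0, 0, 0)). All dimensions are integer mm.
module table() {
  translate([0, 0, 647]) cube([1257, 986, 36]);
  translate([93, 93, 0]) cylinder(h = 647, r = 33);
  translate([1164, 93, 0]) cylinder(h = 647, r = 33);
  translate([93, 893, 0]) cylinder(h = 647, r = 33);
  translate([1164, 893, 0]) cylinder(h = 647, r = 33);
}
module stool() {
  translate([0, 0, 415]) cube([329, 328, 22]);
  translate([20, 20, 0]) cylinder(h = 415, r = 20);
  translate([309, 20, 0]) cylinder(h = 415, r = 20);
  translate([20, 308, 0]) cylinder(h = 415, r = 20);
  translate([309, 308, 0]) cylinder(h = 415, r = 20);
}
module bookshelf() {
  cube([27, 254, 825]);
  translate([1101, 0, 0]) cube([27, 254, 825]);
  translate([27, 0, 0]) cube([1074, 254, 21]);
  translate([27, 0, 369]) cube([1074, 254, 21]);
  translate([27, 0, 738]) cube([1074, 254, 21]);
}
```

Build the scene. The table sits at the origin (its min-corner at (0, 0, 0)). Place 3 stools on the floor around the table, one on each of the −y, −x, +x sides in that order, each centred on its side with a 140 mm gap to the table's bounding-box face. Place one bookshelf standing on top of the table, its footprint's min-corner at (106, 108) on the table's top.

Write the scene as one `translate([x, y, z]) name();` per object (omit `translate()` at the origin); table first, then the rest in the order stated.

table();
translate([464, -468, 0]) stool();
translate([-469, 329, 0]) stool();
translate([1397, 329, 0]) stool();
translate([106, 108, 683]) bookshelf();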